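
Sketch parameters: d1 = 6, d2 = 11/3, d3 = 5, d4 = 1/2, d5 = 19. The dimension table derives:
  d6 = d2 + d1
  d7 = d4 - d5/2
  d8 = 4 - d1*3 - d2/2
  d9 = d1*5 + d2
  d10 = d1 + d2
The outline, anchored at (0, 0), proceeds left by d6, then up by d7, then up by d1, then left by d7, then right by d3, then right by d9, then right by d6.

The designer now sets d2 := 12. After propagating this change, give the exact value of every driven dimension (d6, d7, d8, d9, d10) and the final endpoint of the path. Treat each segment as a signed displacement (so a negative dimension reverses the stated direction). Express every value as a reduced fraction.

Apply edit: d2 := 12
  d6 = d2 + d1 = 18
  d7 = d4 - d5/2 = -9
  d8 = 4 - d1*3 - d2/2 = -20
  d9 = d1*5 + d2 = 42
  d10 = d1 + d2 = 18
Walk from origin (0, 0):
  seg 1: left by d6 = 18 → (-18, 0)
  seg 2: up by d7 = -9 → (-18, -9)
  seg 3: up by d1 = 6 → (-18, -3)
  seg 4: left by d7 = -9 → (-9, -3)
  seg 5: right by d3 = 5 → (-4, -3)
  seg 6: right by d9 = 42 → (38, -3)
  seg 7: right by d6 = 18 → (56, -3)

d6 = 18
d7 = -9
d8 = -20
d9 = 42
d10 = 18
endpoint = (56, -3)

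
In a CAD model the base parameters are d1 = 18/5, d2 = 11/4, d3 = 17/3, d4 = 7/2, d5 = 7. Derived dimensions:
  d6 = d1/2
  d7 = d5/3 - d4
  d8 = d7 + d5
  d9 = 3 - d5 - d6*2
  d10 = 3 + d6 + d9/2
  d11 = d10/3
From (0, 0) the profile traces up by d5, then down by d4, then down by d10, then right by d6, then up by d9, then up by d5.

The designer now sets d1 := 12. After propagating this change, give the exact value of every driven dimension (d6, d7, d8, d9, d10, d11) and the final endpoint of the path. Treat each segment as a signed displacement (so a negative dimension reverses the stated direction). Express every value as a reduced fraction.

d6 = 6
d7 = -7/6
d8 = 35/6
d9 = -16
d10 = 1
d11 = 1/3
endpoint = (6, -13/2)

Apply edit: d1 := 12
  d6 = d1/2 = 6
  d7 = d5/3 - d4 = -7/6
  d8 = d7 + d5 = 35/6
  d9 = 3 - d5 - d6*2 = -16
  d10 = 3 + d6 + d9/2 = 1
  d11 = d10/3 = 1/3
Walk from origin (0, 0):
  seg 1: up by d5 = 7 → (0, 7)
  seg 2: down by d4 = 7/2 → (0, 7/2)
  seg 3: down by d10 = 1 → (0, 5/2)
  seg 4: right by d6 = 6 → (6, 5/2)
  seg 5: up by d9 = -16 → (6, -27/2)
  seg 6: up by d5 = 7 → (6, -13/2)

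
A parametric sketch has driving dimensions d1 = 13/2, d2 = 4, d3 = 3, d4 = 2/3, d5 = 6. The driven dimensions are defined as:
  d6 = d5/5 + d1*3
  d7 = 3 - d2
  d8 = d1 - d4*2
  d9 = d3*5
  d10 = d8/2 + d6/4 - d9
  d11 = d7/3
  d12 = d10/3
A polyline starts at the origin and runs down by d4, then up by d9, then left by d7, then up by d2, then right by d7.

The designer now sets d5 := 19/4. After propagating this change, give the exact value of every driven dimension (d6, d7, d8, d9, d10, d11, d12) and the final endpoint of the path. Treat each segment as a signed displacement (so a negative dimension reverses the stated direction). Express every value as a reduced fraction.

d6 = 409/20
d7 = -1
d8 = 31/6
d9 = 15
d10 = -1753/240
d11 = -1/3
d12 = -1753/720
endpoint = (0, 55/3)

Apply edit: d5 := 19/4
  d6 = d5/5 + d1*3 = 409/20
  d7 = 3 - d2 = -1
  d8 = d1 - d4*2 = 31/6
  d9 = d3*5 = 15
  d10 = d8/2 + d6/4 - d9 = -1753/240
  d11 = d7/3 = -1/3
  d12 = d10/3 = -1753/720
Walk from origin (0, 0):
  seg 1: down by d4 = 2/3 → (0, -2/3)
  seg 2: up by d9 = 15 → (0, 43/3)
  seg 3: left by d7 = -1 → (1, 43/3)
  seg 4: up by d2 = 4 → (1, 55/3)
  seg 5: right by d7 = -1 → (0, 55/3)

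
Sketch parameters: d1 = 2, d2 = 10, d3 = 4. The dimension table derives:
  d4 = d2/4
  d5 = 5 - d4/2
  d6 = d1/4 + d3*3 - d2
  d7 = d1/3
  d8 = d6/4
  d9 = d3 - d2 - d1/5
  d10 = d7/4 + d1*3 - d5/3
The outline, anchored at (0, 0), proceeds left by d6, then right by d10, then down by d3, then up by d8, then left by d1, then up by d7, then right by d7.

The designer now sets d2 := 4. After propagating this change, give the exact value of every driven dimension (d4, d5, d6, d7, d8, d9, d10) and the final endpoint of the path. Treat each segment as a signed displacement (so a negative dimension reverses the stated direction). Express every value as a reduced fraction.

d4 = 1
d5 = 9/2
d6 = 17/2
d7 = 2/3
d8 = 17/8
d9 = -2/5
d10 = 14/3
endpoint = (-31/6, -29/24)

Apply edit: d2 := 4
  d4 = d2/4 = 1
  d5 = 5 - d4/2 = 9/2
  d6 = d1/4 + d3*3 - d2 = 17/2
  d7 = d1/3 = 2/3
  d8 = d6/4 = 17/8
  d9 = d3 - d2 - d1/5 = -2/5
  d10 = d7/4 + d1*3 - d5/3 = 14/3
Walk from origin (0, 0):
  seg 1: left by d6 = 17/2 → (-17/2, 0)
  seg 2: right by d10 = 14/3 → (-23/6, 0)
  seg 3: down by d3 = 4 → (-23/6, -4)
  seg 4: up by d8 = 17/8 → (-23/6, -15/8)
  seg 5: left by d1 = 2 → (-35/6, -15/8)
  seg 6: up by d7 = 2/3 → (-35/6, -29/24)
  seg 7: right by d7 = 2/3 → (-31/6, -29/24)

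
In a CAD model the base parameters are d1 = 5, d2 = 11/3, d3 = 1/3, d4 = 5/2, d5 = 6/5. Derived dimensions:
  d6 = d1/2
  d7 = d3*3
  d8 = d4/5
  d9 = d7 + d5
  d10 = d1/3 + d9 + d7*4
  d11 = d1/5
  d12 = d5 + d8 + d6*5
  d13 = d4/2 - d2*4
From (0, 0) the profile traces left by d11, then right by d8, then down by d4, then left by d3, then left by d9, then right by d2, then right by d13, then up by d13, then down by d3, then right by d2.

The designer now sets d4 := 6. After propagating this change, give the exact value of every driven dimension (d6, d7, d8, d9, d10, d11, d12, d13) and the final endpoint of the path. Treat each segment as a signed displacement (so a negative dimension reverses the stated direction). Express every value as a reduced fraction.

Apply edit: d4 := 6
  d6 = d1/2 = 5/2
  d7 = d3*3 = 1
  d8 = d4/5 = 6/5
  d9 = d7 + d5 = 11/5
  d10 = d1/3 + d9 + d7*4 = 118/15
  d11 = d1/5 = 1
  d12 = d5 + d8 + d6*5 = 149/10
  d13 = d4/2 - d2*4 = -35/3
Walk from origin (0, 0):
  seg 1: left by d11 = 1 → (-1, 0)
  seg 2: right by d8 = 6/5 → (1/5, 0)
  seg 3: down by d4 = 6 → (1/5, -6)
  seg 4: left by d3 = 1/3 → (-2/15, -6)
  seg 5: left by d9 = 11/5 → (-7/3, -6)
  seg 6: right by d2 = 11/3 → (4/3, -6)
  seg 7: right by d13 = -35/3 → (-31/3, -6)
  seg 8: up by d13 = -35/3 → (-31/3, -53/3)
  seg 9: down by d3 = 1/3 → (-31/3, -18)
  seg 10: right by d2 = 11/3 → (-20/3, -18)

d6 = 5/2
d7 = 1
d8 = 6/5
d9 = 11/5
d10 = 118/15
d11 = 1
d12 = 149/10
d13 = -35/3
endpoint = (-20/3, -18)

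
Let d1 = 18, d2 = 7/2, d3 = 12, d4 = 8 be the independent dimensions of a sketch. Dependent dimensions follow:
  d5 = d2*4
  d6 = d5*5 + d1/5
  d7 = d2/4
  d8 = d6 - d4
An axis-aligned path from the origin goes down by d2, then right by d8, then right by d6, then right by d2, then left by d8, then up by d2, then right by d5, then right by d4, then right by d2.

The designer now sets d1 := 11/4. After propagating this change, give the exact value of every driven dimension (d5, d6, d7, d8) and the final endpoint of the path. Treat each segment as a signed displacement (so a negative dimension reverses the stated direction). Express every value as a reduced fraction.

Apply edit: d1 := 11/4
  d5 = d2*4 = 14
  d6 = d5*5 + d1/5 = 1411/20
  d7 = d2/4 = 7/8
  d8 = d6 - d4 = 1251/20
Walk from origin (0, 0):
  seg 1: down by d2 = 7/2 → (0, -7/2)
  seg 2: right by d8 = 1251/20 → (1251/20, -7/2)
  seg 3: right by d6 = 1411/20 → (1331/10, -7/2)
  seg 4: right by d2 = 7/2 → (683/5, -7/2)
  seg 5: left by d8 = 1251/20 → (1481/20, -7/2)
  seg 6: up by d2 = 7/2 → (1481/20, 0)
  seg 7: right by d5 = 14 → (1761/20, 0)
  seg 8: right by d4 = 8 → (1921/20, 0)
  seg 9: right by d2 = 7/2 → (1991/20, 0)

d5 = 14
d6 = 1411/20
d7 = 7/8
d8 = 1251/20
endpoint = (1991/20, 0)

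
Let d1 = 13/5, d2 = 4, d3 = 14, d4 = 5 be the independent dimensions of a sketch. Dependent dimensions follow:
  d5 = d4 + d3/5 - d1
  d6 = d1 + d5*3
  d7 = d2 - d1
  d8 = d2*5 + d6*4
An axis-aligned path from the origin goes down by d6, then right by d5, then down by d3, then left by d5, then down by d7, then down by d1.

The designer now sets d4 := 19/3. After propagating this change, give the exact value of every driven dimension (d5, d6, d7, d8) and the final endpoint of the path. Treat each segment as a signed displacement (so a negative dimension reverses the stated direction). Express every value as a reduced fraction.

Apply edit: d4 := 19/3
  d5 = d4 + d3/5 - d1 = 98/15
  d6 = d1 + d5*3 = 111/5
  d7 = d2 - d1 = 7/5
  d8 = d2*5 + d6*4 = 544/5
Walk from origin (0, 0):
  seg 1: down by d6 = 111/5 → (0, -111/5)
  seg 2: right by d5 = 98/15 → (98/15, -111/5)
  seg 3: down by d3 = 14 → (98/15, -181/5)
  seg 4: left by d5 = 98/15 → (0, -181/5)
  seg 5: down by d7 = 7/5 → (0, -188/5)
  seg 6: down by d1 = 13/5 → (0, -201/5)

d5 = 98/15
d6 = 111/5
d7 = 7/5
d8 = 544/5
endpoint = (0, -201/5)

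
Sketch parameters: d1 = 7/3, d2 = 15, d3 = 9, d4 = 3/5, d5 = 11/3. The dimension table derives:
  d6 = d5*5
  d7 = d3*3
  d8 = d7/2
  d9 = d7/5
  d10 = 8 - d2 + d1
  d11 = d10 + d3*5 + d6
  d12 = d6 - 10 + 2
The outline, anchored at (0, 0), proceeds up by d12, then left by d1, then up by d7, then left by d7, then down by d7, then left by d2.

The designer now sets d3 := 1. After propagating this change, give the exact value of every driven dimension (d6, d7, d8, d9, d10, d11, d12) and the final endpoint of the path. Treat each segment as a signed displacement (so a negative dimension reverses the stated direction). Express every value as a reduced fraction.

d6 = 55/3
d7 = 3
d8 = 3/2
d9 = 3/5
d10 = -14/3
d11 = 56/3
d12 = 31/3
endpoint = (-61/3, 31/3)

Apply edit: d3 := 1
  d6 = d5*5 = 55/3
  d7 = d3*3 = 3
  d8 = d7/2 = 3/2
  d9 = d7/5 = 3/5
  d10 = 8 - d2 + d1 = -14/3
  d11 = d10 + d3*5 + d6 = 56/3
  d12 = d6 - 10 + 2 = 31/3
Walk from origin (0, 0):
  seg 1: up by d12 = 31/3 → (0, 31/3)
  seg 2: left by d1 = 7/3 → (-7/3, 31/3)
  seg 3: up by d7 = 3 → (-7/3, 40/3)
  seg 4: left by d7 = 3 → (-16/3, 40/3)
  seg 5: down by d7 = 3 → (-16/3, 31/3)
  seg 6: left by d2 = 15 → (-61/3, 31/3)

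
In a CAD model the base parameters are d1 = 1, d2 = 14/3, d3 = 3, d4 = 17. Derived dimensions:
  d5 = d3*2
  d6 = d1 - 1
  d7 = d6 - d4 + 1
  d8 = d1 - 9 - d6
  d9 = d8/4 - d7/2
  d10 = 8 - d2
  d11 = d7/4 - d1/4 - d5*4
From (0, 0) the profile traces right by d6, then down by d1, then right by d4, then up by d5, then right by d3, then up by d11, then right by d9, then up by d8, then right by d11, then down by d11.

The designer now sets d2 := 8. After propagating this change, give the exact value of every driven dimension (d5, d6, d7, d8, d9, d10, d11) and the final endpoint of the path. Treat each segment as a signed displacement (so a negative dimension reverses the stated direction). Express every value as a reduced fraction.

Apply edit: d2 := 8
  d5 = d3*2 = 6
  d6 = d1 - 1 = 0
  d7 = d6 - d4 + 1 = -16
  d8 = d1 - 9 - d6 = -8
  d9 = d8/4 - d7/2 = 6
  d10 = 8 - d2 = 0
  d11 = d7/4 - d1/4 - d5*4 = -113/4
Walk from origin (0, 0):
  seg 1: right by d6 = 0 → (0, 0)
  seg 2: down by d1 = 1 → (0, -1)
  seg 3: right by d4 = 17 → (17, -1)
  seg 4: up by d5 = 6 → (17, 5)
  seg 5: right by d3 = 3 → (20, 5)
  seg 6: up by d11 = -113/4 → (20, -93/4)
  seg 7: right by d9 = 6 → (26, -93/4)
  seg 8: up by d8 = -8 → (26, -125/4)
  seg 9: right by d11 = -113/4 → (-9/4, -125/4)
  seg 10: down by d11 = -113/4 → (-9/4, -3)

d5 = 6
d6 = 0
d7 = -16
d8 = -8
d9 = 6
d10 = 0
d11 = -113/4
endpoint = (-9/4, -3)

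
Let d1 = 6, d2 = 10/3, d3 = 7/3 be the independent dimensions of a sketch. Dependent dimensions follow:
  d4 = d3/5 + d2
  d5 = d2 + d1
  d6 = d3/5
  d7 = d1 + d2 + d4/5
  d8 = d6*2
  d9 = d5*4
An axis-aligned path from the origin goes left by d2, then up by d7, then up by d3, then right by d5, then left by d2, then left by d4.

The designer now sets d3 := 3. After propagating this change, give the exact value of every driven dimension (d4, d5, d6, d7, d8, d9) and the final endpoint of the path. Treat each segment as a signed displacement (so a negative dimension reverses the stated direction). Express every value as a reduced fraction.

d4 = 59/15
d5 = 28/3
d6 = 3/5
d7 = 253/25
d8 = 6/5
d9 = 112/3
endpoint = (-19/15, 328/25)

Apply edit: d3 := 3
  d4 = d3/5 + d2 = 59/15
  d5 = d2 + d1 = 28/3
  d6 = d3/5 = 3/5
  d7 = d1 + d2 + d4/5 = 253/25
  d8 = d6*2 = 6/5
  d9 = d5*4 = 112/3
Walk from origin (0, 0):
  seg 1: left by d2 = 10/3 → (-10/3, 0)
  seg 2: up by d7 = 253/25 → (-10/3, 253/25)
  seg 3: up by d3 = 3 → (-10/3, 328/25)
  seg 4: right by d5 = 28/3 → (6, 328/25)
  seg 5: left by d2 = 10/3 → (8/3, 328/25)
  seg 6: left by d4 = 59/15 → (-19/15, 328/25)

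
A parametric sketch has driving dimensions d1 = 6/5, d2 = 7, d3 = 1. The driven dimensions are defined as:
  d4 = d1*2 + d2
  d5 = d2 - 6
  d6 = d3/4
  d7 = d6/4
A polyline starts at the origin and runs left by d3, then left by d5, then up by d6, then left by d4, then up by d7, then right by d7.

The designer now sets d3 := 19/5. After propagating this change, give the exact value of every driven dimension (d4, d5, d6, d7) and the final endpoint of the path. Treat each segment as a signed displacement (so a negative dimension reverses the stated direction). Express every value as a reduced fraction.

Apply edit: d3 := 19/5
  d4 = d1*2 + d2 = 47/5
  d5 = d2 - 6 = 1
  d6 = d3/4 = 19/20
  d7 = d6/4 = 19/80
Walk from origin (0, 0):
  seg 1: left by d3 = 19/5 → (-19/5, 0)
  seg 2: left by d5 = 1 → (-24/5, 0)
  seg 3: up by d6 = 19/20 → (-24/5, 19/20)
  seg 4: left by d4 = 47/5 → (-71/5, 19/20)
  seg 5: up by d7 = 19/80 → (-71/5, 19/16)
  seg 6: right by d7 = 19/80 → (-1117/80, 19/16)

d4 = 47/5
d5 = 1
d6 = 19/20
d7 = 19/80
endpoint = (-1117/80, 19/16)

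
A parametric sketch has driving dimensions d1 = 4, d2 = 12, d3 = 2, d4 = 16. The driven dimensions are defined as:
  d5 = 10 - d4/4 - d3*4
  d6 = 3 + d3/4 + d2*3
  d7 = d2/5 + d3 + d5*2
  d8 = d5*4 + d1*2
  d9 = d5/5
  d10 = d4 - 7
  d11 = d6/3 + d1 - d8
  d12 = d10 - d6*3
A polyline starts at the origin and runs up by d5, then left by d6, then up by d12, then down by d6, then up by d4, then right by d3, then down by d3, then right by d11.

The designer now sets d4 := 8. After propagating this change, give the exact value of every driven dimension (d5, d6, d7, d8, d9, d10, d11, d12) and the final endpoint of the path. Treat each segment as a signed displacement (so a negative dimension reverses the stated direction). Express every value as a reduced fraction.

d5 = 0
d6 = 79/2
d7 = 22/5
d8 = 8
d9 = 0
d10 = 1
d11 = 55/6
d12 = -235/2
endpoint = (-85/3, -151)

Apply edit: d4 := 8
  d5 = 10 - d4/4 - d3*4 = 0
  d6 = 3 + d3/4 + d2*3 = 79/2
  d7 = d2/5 + d3 + d5*2 = 22/5
  d8 = d5*4 + d1*2 = 8
  d9 = d5/5 = 0
  d10 = d4 - 7 = 1
  d11 = d6/3 + d1 - d8 = 55/6
  d12 = d10 - d6*3 = -235/2
Walk from origin (0, 0):
  seg 1: up by d5 = 0 → (0, 0)
  seg 2: left by d6 = 79/2 → (-79/2, 0)
  seg 3: up by d12 = -235/2 → (-79/2, -235/2)
  seg 4: down by d6 = 79/2 → (-79/2, -157)
  seg 5: up by d4 = 8 → (-79/2, -149)
  seg 6: right by d3 = 2 → (-75/2, -149)
  seg 7: down by d3 = 2 → (-75/2, -151)
  seg 8: right by d11 = 55/6 → (-85/3, -151)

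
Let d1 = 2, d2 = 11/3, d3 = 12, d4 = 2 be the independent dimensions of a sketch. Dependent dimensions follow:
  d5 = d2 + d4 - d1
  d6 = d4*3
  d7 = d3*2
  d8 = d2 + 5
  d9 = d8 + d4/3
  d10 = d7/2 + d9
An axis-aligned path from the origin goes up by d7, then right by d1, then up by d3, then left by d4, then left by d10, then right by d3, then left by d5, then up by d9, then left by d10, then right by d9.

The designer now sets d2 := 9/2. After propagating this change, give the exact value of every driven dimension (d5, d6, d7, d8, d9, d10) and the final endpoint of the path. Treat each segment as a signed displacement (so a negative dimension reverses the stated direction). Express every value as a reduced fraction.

Apply edit: d2 := 9/2
  d5 = d2 + d4 - d1 = 9/2
  d6 = d4*3 = 6
  d7 = d3*2 = 24
  d8 = d2 + 5 = 19/2
  d9 = d8 + d4/3 = 61/6
  d10 = d7/2 + d9 = 133/6
Walk from origin (0, 0):
  seg 1: up by d7 = 24 → (0, 24)
  seg 2: right by d1 = 2 → (2, 24)
  seg 3: up by d3 = 12 → (2, 36)
  seg 4: left by d4 = 2 → (0, 36)
  seg 5: left by d10 = 133/6 → (-133/6, 36)
  seg 6: right by d3 = 12 → (-61/6, 36)
  seg 7: left by d5 = 9/2 → (-44/3, 36)
  seg 8: up by d9 = 61/6 → (-44/3, 277/6)
  seg 9: left by d10 = 133/6 → (-221/6, 277/6)
  seg 10: right by d9 = 61/6 → (-80/3, 277/6)

d5 = 9/2
d6 = 6
d7 = 24
d8 = 19/2
d9 = 61/6
d10 = 133/6
endpoint = (-80/3, 277/6)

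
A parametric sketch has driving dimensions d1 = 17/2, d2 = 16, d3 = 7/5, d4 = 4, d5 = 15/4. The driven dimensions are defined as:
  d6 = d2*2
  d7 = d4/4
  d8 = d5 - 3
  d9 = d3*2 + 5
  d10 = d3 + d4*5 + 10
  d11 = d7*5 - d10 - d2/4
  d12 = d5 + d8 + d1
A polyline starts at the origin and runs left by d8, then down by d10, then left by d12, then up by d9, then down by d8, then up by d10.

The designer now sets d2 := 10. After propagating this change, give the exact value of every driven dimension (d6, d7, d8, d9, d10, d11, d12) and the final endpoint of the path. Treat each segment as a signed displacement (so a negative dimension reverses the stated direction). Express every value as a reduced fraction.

Apply edit: d2 := 10
  d6 = d2*2 = 20
  d7 = d4/4 = 1
  d8 = d5 - 3 = 3/4
  d9 = d3*2 + 5 = 39/5
  d10 = d3 + d4*5 + 10 = 157/5
  d11 = d7*5 - d10 - d2/4 = -289/10
  d12 = d5 + d8 + d1 = 13
Walk from origin (0, 0):
  seg 1: left by d8 = 3/4 → (-3/4, 0)
  seg 2: down by d10 = 157/5 → (-3/4, -157/5)
  seg 3: left by d12 = 13 → (-55/4, -157/5)
  seg 4: up by d9 = 39/5 → (-55/4, -118/5)
  seg 5: down by d8 = 3/4 → (-55/4, -487/20)
  seg 6: up by d10 = 157/5 → (-55/4, 141/20)

d6 = 20
d7 = 1
d8 = 3/4
d9 = 39/5
d10 = 157/5
d11 = -289/10
d12 = 13
endpoint = (-55/4, 141/20)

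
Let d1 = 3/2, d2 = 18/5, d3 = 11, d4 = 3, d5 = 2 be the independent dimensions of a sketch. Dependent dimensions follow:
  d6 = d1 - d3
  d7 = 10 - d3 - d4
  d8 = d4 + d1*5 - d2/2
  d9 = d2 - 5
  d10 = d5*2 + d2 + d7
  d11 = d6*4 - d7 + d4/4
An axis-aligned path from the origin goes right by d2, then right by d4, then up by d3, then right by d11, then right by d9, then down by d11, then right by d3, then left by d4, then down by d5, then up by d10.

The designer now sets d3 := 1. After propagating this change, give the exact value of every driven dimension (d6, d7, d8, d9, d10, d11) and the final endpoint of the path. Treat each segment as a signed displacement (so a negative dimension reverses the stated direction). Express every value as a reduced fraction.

Apply edit: d3 := 1
  d6 = d1 - d3 = 1/2
  d7 = 10 - d3 - d4 = 6
  d8 = d4 + d1*5 - d2/2 = 87/10
  d9 = d2 - 5 = -7/5
  d10 = d5*2 + d2 + d7 = 68/5
  d11 = d6*4 - d7 + d4/4 = -13/4
Walk from origin (0, 0):
  seg 1: right by d2 = 18/5 → (18/5, 0)
  seg 2: right by d4 = 3 → (33/5, 0)
  seg 3: up by d3 = 1 → (33/5, 1)
  seg 4: right by d11 = -13/4 → (67/20, 1)
  seg 5: right by d9 = -7/5 → (39/20, 1)
  seg 6: down by d11 = -13/4 → (39/20, 17/4)
  seg 7: right by d3 = 1 → (59/20, 17/4)
  seg 8: left by d4 = 3 → (-1/20, 17/4)
  seg 9: down by d5 = 2 → (-1/20, 9/4)
  seg 10: up by d10 = 68/5 → (-1/20, 317/20)

d6 = 1/2
d7 = 6
d8 = 87/10
d9 = -7/5
d10 = 68/5
d11 = -13/4
endpoint = (-1/20, 317/20)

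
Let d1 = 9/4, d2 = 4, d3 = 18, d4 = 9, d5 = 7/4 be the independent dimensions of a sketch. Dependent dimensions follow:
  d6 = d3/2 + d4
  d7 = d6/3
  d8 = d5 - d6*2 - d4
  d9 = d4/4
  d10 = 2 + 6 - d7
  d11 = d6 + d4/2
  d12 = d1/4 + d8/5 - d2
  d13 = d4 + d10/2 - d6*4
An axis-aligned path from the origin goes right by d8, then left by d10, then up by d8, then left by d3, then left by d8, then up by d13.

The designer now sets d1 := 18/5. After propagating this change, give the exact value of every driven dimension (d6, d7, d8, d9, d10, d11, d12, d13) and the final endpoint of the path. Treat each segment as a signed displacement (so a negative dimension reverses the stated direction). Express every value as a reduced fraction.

d6 = 18
d7 = 6
d8 = -173/4
d9 = 9/4
d10 = 2
d11 = 45/2
d12 = -47/4
d13 = -62
endpoint = (-20, -421/4)

Apply edit: d1 := 18/5
  d6 = d3/2 + d4 = 18
  d7 = d6/3 = 6
  d8 = d5 - d6*2 - d4 = -173/4
  d9 = d4/4 = 9/4
  d10 = 2 + 6 - d7 = 2
  d11 = d6 + d4/2 = 45/2
  d12 = d1/4 + d8/5 - d2 = -47/4
  d13 = d4 + d10/2 - d6*4 = -62
Walk from origin (0, 0):
  seg 1: right by d8 = -173/4 → (-173/4, 0)
  seg 2: left by d10 = 2 → (-181/4, 0)
  seg 3: up by d8 = -173/4 → (-181/4, -173/4)
  seg 4: left by d3 = 18 → (-253/4, -173/4)
  seg 5: left by d8 = -173/4 → (-20, -173/4)
  seg 6: up by d13 = -62 → (-20, -421/4)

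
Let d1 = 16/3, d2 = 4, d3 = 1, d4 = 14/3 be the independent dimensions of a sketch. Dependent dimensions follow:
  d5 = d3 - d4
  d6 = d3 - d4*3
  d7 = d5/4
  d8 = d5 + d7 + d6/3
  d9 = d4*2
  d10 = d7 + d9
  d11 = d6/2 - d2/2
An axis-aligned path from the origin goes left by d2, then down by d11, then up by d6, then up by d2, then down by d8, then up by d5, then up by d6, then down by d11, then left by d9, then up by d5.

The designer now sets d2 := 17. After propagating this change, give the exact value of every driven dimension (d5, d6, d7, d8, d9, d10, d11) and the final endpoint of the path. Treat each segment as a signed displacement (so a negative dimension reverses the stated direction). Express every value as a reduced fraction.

Apply edit: d2 := 17
  d5 = d3 - d4 = -11/3
  d6 = d3 - d4*3 = -13
  d7 = d5/4 = -11/12
  d8 = d5 + d7 + d6/3 = -107/12
  d9 = d4*2 = 28/3
  d10 = d7 + d9 = 101/12
  d11 = d6/2 - d2/2 = -15
Walk from origin (0, 0):
  seg 1: left by d2 = 17 → (-17, 0)
  seg 2: down by d11 = -15 → (-17, 15)
  seg 3: up by d6 = -13 → (-17, 2)
  seg 4: up by d2 = 17 → (-17, 19)
  seg 5: down by d8 = -107/12 → (-17, 335/12)
  seg 6: up by d5 = -11/3 → (-17, 97/4)
  seg 7: up by d6 = -13 → (-17, 45/4)
  seg 8: down by d11 = -15 → (-17, 105/4)
  seg 9: left by d9 = 28/3 → (-79/3, 105/4)
  seg 10: up by d5 = -11/3 → (-79/3, 271/12)

d5 = -11/3
d6 = -13
d7 = -11/12
d8 = -107/12
d9 = 28/3
d10 = 101/12
d11 = -15
endpoint = (-79/3, 271/12)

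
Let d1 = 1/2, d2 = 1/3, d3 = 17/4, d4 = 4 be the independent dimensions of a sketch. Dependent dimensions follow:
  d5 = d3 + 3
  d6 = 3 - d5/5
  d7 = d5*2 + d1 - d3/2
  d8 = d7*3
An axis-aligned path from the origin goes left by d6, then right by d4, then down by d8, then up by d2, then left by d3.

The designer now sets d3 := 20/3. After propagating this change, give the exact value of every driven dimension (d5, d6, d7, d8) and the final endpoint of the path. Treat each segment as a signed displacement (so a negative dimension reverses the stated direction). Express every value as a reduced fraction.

d5 = 29/3
d6 = 16/15
d7 = 33/2
d8 = 99/2
endpoint = (-56/15, -295/6)

Apply edit: d3 := 20/3
  d5 = d3 + 3 = 29/3
  d6 = 3 - d5/5 = 16/15
  d7 = d5*2 + d1 - d3/2 = 33/2
  d8 = d7*3 = 99/2
Walk from origin (0, 0):
  seg 1: left by d6 = 16/15 → (-16/15, 0)
  seg 2: right by d4 = 4 → (44/15, 0)
  seg 3: down by d8 = 99/2 → (44/15, -99/2)
  seg 4: up by d2 = 1/3 → (44/15, -295/6)
  seg 5: left by d3 = 20/3 → (-56/15, -295/6)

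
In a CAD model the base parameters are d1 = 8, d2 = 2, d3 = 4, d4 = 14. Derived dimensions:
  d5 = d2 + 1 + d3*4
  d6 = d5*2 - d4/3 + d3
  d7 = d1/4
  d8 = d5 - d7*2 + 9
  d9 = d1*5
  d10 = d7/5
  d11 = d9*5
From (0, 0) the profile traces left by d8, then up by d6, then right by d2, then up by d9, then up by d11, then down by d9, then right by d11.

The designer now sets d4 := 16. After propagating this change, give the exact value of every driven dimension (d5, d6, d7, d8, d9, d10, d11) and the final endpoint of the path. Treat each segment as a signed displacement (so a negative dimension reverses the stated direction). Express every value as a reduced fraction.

d5 = 19
d6 = 110/3
d7 = 2
d8 = 24
d9 = 40
d10 = 2/5
d11 = 200
endpoint = (178, 710/3)

Apply edit: d4 := 16
  d5 = d2 + 1 + d3*4 = 19
  d6 = d5*2 - d4/3 + d3 = 110/3
  d7 = d1/4 = 2
  d8 = d5 - d7*2 + 9 = 24
  d9 = d1*5 = 40
  d10 = d7/5 = 2/5
  d11 = d9*5 = 200
Walk from origin (0, 0):
  seg 1: left by d8 = 24 → (-24, 0)
  seg 2: up by d6 = 110/3 → (-24, 110/3)
  seg 3: right by d2 = 2 → (-22, 110/3)
  seg 4: up by d9 = 40 → (-22, 230/3)
  seg 5: up by d11 = 200 → (-22, 830/3)
  seg 6: down by d9 = 40 → (-22, 710/3)
  seg 7: right by d11 = 200 → (178, 710/3)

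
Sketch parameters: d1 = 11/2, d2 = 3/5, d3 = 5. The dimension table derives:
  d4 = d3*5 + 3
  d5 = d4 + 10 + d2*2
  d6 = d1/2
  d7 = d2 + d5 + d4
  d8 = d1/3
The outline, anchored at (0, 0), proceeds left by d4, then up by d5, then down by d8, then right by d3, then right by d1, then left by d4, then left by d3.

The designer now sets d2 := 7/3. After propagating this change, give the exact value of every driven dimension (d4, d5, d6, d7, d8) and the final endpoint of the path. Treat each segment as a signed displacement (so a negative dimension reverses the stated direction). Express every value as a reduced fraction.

d4 = 28
d5 = 128/3
d6 = 11/4
d7 = 73
d8 = 11/6
endpoint = (-101/2, 245/6)

Apply edit: d2 := 7/3
  d4 = d3*5 + 3 = 28
  d5 = d4 + 10 + d2*2 = 128/3
  d6 = d1/2 = 11/4
  d7 = d2 + d5 + d4 = 73
  d8 = d1/3 = 11/6
Walk from origin (0, 0):
  seg 1: left by d4 = 28 → (-28, 0)
  seg 2: up by d5 = 128/3 → (-28, 128/3)
  seg 3: down by d8 = 11/6 → (-28, 245/6)
  seg 4: right by d3 = 5 → (-23, 245/6)
  seg 5: right by d1 = 11/2 → (-35/2, 245/6)
  seg 6: left by d4 = 28 → (-91/2, 245/6)
  seg 7: left by d3 = 5 → (-101/2, 245/6)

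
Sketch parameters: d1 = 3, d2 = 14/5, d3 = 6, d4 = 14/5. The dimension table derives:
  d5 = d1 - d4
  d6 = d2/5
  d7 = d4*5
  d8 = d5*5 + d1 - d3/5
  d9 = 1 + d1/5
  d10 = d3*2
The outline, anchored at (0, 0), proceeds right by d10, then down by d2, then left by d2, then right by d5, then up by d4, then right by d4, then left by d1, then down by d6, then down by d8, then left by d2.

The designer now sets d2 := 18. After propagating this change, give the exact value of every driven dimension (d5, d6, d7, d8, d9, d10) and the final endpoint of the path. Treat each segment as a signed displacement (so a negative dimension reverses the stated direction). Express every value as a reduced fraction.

d5 = 1/5
d6 = 18/5
d7 = 14
d8 = 14/5
d9 = 8/5
d10 = 12
endpoint = (-24, -108/5)

Apply edit: d2 := 18
  d5 = d1 - d4 = 1/5
  d6 = d2/5 = 18/5
  d7 = d4*5 = 14
  d8 = d5*5 + d1 - d3/5 = 14/5
  d9 = 1 + d1/5 = 8/5
  d10 = d3*2 = 12
Walk from origin (0, 0):
  seg 1: right by d10 = 12 → (12, 0)
  seg 2: down by d2 = 18 → (12, -18)
  seg 3: left by d2 = 18 → (-6, -18)
  seg 4: right by d5 = 1/5 → (-29/5, -18)
  seg 5: up by d4 = 14/5 → (-29/5, -76/5)
  seg 6: right by d4 = 14/5 → (-3, -76/5)
  seg 7: left by d1 = 3 → (-6, -76/5)
  seg 8: down by d6 = 18/5 → (-6, -94/5)
  seg 9: down by d8 = 14/5 → (-6, -108/5)
  seg 10: left by d2 = 18 → (-24, -108/5)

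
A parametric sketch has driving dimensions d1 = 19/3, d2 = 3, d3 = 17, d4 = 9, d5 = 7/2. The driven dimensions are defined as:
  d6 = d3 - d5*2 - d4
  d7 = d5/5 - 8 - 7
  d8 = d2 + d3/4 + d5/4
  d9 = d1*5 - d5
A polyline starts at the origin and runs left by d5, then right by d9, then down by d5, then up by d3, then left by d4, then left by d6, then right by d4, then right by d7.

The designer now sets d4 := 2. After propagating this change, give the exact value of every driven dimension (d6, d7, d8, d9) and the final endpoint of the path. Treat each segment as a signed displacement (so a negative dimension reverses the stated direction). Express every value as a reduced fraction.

d6 = 8
d7 = -143/10
d8 = 65/8
d9 = 169/6
endpoint = (71/30, 27/2)

Apply edit: d4 := 2
  d6 = d3 - d5*2 - d4 = 8
  d7 = d5/5 - 8 - 7 = -143/10
  d8 = d2 + d3/4 + d5/4 = 65/8
  d9 = d1*5 - d5 = 169/6
Walk from origin (0, 0):
  seg 1: left by d5 = 7/2 → (-7/2, 0)
  seg 2: right by d9 = 169/6 → (74/3, 0)
  seg 3: down by d5 = 7/2 → (74/3, -7/2)
  seg 4: up by d3 = 17 → (74/3, 27/2)
  seg 5: left by d4 = 2 → (68/3, 27/2)
  seg 6: left by d6 = 8 → (44/3, 27/2)
  seg 7: right by d4 = 2 → (50/3, 27/2)
  seg 8: right by d7 = -143/10 → (71/30, 27/2)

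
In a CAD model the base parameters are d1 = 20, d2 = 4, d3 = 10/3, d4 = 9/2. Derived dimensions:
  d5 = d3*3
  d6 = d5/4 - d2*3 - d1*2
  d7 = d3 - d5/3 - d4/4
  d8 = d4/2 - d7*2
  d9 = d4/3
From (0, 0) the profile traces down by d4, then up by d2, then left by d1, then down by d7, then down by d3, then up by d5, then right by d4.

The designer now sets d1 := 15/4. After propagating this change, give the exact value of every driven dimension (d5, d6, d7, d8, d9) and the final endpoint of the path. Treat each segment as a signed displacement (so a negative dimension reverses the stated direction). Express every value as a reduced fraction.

d5 = 10
d6 = -17
d7 = -9/8
d8 = 9/2
d9 = 3/2
endpoint = (3/4, 175/24)

Apply edit: d1 := 15/4
  d5 = d3*3 = 10
  d6 = d5/4 - d2*3 - d1*2 = -17
  d7 = d3 - d5/3 - d4/4 = -9/8
  d8 = d4/2 - d7*2 = 9/2
  d9 = d4/3 = 3/2
Walk from origin (0, 0):
  seg 1: down by d4 = 9/2 → (0, -9/2)
  seg 2: up by d2 = 4 → (0, -1/2)
  seg 3: left by d1 = 15/4 → (-15/4, -1/2)
  seg 4: down by d7 = -9/8 → (-15/4, 5/8)
  seg 5: down by d3 = 10/3 → (-15/4, -65/24)
  seg 6: up by d5 = 10 → (-15/4, 175/24)
  seg 7: right by d4 = 9/2 → (3/4, 175/24)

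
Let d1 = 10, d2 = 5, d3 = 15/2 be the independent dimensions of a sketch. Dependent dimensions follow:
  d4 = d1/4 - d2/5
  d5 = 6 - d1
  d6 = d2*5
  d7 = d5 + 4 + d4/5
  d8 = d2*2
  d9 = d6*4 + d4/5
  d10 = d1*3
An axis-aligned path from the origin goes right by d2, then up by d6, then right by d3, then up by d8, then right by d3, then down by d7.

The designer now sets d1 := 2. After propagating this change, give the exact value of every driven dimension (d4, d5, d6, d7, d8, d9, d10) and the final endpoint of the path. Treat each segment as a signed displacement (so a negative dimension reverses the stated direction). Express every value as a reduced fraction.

Apply edit: d1 := 2
  d4 = d1/4 - d2/5 = -1/2
  d5 = 6 - d1 = 4
  d6 = d2*5 = 25
  d7 = d5 + 4 + d4/5 = 79/10
  d8 = d2*2 = 10
  d9 = d6*4 + d4/5 = 999/10
  d10 = d1*3 = 6
Walk from origin (0, 0):
  seg 1: right by d2 = 5 → (5, 0)
  seg 2: up by d6 = 25 → (5, 25)
  seg 3: right by d3 = 15/2 → (25/2, 25)
  seg 4: up by d8 = 10 → (25/2, 35)
  seg 5: right by d3 = 15/2 → (20, 35)
  seg 6: down by d7 = 79/10 → (20, 271/10)

d4 = -1/2
d5 = 4
d6 = 25
d7 = 79/10
d8 = 10
d9 = 999/10
d10 = 6
endpoint = (20, 271/10)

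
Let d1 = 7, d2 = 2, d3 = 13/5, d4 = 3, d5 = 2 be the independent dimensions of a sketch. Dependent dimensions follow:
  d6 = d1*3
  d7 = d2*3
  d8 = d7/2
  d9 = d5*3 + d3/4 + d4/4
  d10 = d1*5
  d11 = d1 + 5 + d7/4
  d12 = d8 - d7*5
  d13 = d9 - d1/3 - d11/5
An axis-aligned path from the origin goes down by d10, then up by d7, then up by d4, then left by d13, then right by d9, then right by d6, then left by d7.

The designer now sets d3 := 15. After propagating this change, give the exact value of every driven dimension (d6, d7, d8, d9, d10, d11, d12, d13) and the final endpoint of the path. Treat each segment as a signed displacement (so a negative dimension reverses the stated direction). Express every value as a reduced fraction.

Apply edit: d3 := 15
  d6 = d1*3 = 21
  d7 = d2*3 = 6
  d8 = d7/2 = 3
  d9 = d5*3 + d3/4 + d4/4 = 21/2
  d10 = d1*5 = 35
  d11 = d1 + 5 + d7/4 = 27/2
  d12 = d8 - d7*5 = -27
  d13 = d9 - d1/3 - d11/5 = 82/15
Walk from origin (0, 0):
  seg 1: down by d10 = 35 → (0, -35)
  seg 2: up by d7 = 6 → (0, -29)
  seg 3: up by d4 = 3 → (0, -26)
  seg 4: left by d13 = 82/15 → (-82/15, -26)
  seg 5: right by d9 = 21/2 → (151/30, -26)
  seg 6: right by d6 = 21 → (781/30, -26)
  seg 7: left by d7 = 6 → (601/30, -26)

d6 = 21
d7 = 6
d8 = 3
d9 = 21/2
d10 = 35
d11 = 27/2
d12 = -27
d13 = 82/15
endpoint = (601/30, -26)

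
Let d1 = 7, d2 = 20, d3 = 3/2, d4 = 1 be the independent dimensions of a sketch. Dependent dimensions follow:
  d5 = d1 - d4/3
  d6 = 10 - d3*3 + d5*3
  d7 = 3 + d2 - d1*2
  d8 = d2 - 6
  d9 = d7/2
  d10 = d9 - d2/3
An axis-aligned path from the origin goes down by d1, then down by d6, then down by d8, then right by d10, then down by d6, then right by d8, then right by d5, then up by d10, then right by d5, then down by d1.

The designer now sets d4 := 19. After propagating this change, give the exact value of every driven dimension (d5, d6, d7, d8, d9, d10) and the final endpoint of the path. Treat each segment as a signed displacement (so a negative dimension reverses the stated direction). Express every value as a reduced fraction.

d5 = 2/3
d6 = 15/2
d7 = 9
d8 = 14
d9 = 9/2
d10 = -13/6
endpoint = (79/6, -271/6)

Apply edit: d4 := 19
  d5 = d1 - d4/3 = 2/3
  d6 = 10 - d3*3 + d5*3 = 15/2
  d7 = 3 + d2 - d1*2 = 9
  d8 = d2 - 6 = 14
  d9 = d7/2 = 9/2
  d10 = d9 - d2/3 = -13/6
Walk from origin (0, 0):
  seg 1: down by d1 = 7 → (0, -7)
  seg 2: down by d6 = 15/2 → (0, -29/2)
  seg 3: down by d8 = 14 → (0, -57/2)
  seg 4: right by d10 = -13/6 → (-13/6, -57/2)
  seg 5: down by d6 = 15/2 → (-13/6, -36)
  seg 6: right by d8 = 14 → (71/6, -36)
  seg 7: right by d5 = 2/3 → (25/2, -36)
  seg 8: up by d10 = -13/6 → (25/2, -229/6)
  seg 9: right by d5 = 2/3 → (79/6, -229/6)
  seg 10: down by d1 = 7 → (79/6, -271/6)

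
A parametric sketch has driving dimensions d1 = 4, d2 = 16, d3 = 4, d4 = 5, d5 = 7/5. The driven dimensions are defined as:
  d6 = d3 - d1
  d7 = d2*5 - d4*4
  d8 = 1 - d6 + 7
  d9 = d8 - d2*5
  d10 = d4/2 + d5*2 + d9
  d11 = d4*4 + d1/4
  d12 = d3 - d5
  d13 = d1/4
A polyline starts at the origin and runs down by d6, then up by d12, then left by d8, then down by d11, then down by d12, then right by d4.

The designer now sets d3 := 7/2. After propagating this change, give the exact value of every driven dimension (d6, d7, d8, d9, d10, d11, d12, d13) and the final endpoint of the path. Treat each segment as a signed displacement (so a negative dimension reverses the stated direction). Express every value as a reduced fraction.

d6 = -1/2
d7 = 60
d8 = 17/2
d9 = -143/2
d10 = -331/5
d11 = 21
d12 = 21/10
d13 = 1
endpoint = (-7/2, -41/2)

Apply edit: d3 := 7/2
  d6 = d3 - d1 = -1/2
  d7 = d2*5 - d4*4 = 60
  d8 = 1 - d6 + 7 = 17/2
  d9 = d8 - d2*5 = -143/2
  d10 = d4/2 + d5*2 + d9 = -331/5
  d11 = d4*4 + d1/4 = 21
  d12 = d3 - d5 = 21/10
  d13 = d1/4 = 1
Walk from origin (0, 0):
  seg 1: down by d6 = -1/2 → (0, 1/2)
  seg 2: up by d12 = 21/10 → (0, 13/5)
  seg 3: left by d8 = 17/2 → (-17/2, 13/5)
  seg 4: down by d11 = 21 → (-17/2, -92/5)
  seg 5: down by d12 = 21/10 → (-17/2, -41/2)
  seg 6: right by d4 = 5 → (-7/2, -41/2)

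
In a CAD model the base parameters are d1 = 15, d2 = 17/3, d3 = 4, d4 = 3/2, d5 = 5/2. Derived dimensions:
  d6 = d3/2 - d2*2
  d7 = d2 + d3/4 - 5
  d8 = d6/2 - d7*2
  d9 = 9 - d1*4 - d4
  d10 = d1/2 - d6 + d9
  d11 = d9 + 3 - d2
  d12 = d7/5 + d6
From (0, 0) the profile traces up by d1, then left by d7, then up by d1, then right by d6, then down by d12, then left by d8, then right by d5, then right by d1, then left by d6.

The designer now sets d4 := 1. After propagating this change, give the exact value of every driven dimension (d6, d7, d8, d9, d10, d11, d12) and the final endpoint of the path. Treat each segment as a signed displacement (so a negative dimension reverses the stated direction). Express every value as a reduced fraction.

Apply edit: d4 := 1
  d6 = d3/2 - d2*2 = -28/3
  d7 = d2 + d3/4 - 5 = 5/3
  d8 = d6/2 - d7*2 = -8
  d9 = 9 - d1*4 - d4 = -52
  d10 = d1/2 - d6 + d9 = -211/6
  d11 = d9 + 3 - d2 = -164/3
  d12 = d7/5 + d6 = -9
Walk from origin (0, 0):
  seg 1: up by d1 = 15 → (0, 15)
  seg 2: left by d7 = 5/3 → (-5/3, 15)
  seg 3: up by d1 = 15 → (-5/3, 30)
  seg 4: right by d6 = -28/3 → (-11, 30)
  seg 5: down by d12 = -9 → (-11, 39)
  seg 6: left by d8 = -8 → (-3, 39)
  seg 7: right by d5 = 5/2 → (-1/2, 39)
  seg 8: right by d1 = 15 → (29/2, 39)
  seg 9: left by d6 = -28/3 → (143/6, 39)

d6 = -28/3
d7 = 5/3
d8 = -8
d9 = -52
d10 = -211/6
d11 = -164/3
d12 = -9
endpoint = (143/6, 39)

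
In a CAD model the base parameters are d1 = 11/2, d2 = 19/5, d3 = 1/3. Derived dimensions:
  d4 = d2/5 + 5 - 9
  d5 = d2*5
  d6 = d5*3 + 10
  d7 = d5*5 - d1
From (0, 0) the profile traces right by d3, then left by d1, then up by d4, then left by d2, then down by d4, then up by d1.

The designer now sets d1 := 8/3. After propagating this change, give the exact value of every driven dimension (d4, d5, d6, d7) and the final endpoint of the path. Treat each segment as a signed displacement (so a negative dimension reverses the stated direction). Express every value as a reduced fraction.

Apply edit: d1 := 8/3
  d4 = d2/5 + 5 - 9 = -81/25
  d5 = d2*5 = 19
  d6 = d5*3 + 10 = 67
  d7 = d5*5 - d1 = 277/3
Walk from origin (0, 0):
  seg 1: right by d3 = 1/3 → (1/3, 0)
  seg 2: left by d1 = 8/3 → (-7/3, 0)
  seg 3: up by d4 = -81/25 → (-7/3, -81/25)
  seg 4: left by d2 = 19/5 → (-92/15, -81/25)
  seg 5: down by d4 = -81/25 → (-92/15, 0)
  seg 6: up by d1 = 8/3 → (-92/15, 8/3)

d4 = -81/25
d5 = 19
d6 = 67
d7 = 277/3
endpoint = (-92/15, 8/3)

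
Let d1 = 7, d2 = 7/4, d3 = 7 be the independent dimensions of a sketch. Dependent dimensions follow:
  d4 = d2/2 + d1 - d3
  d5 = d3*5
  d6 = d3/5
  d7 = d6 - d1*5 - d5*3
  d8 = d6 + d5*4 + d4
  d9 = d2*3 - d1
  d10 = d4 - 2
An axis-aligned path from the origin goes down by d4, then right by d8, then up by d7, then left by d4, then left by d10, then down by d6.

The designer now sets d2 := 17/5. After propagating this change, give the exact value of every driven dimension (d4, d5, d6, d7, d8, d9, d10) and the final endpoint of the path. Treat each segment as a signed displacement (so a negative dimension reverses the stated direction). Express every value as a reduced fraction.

d4 = 17/10
d5 = 35
d6 = 7/5
d7 = -693/5
d8 = 1431/10
d9 = 16/5
d10 = -3/10
endpoint = (1417/10, -1417/10)

Apply edit: d2 := 17/5
  d4 = d2/2 + d1 - d3 = 17/10
  d5 = d3*5 = 35
  d6 = d3/5 = 7/5
  d7 = d6 - d1*5 - d5*3 = -693/5
  d8 = d6 + d5*4 + d4 = 1431/10
  d9 = d2*3 - d1 = 16/5
  d10 = d4 - 2 = -3/10
Walk from origin (0, 0):
  seg 1: down by d4 = 17/10 → (0, -17/10)
  seg 2: right by d8 = 1431/10 → (1431/10, -17/10)
  seg 3: up by d7 = -693/5 → (1431/10, -1403/10)
  seg 4: left by d4 = 17/10 → (707/5, -1403/10)
  seg 5: left by d10 = -3/10 → (1417/10, -1403/10)
  seg 6: down by d6 = 7/5 → (1417/10, -1417/10)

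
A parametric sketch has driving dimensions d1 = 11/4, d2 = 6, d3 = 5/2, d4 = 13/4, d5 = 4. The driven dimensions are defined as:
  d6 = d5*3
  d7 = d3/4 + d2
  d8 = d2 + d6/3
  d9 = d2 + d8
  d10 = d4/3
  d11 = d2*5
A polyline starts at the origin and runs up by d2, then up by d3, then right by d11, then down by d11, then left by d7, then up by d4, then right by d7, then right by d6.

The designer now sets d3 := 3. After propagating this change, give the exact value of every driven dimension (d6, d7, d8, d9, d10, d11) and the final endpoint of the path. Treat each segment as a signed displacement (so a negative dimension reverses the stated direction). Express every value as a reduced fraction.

Apply edit: d3 := 3
  d6 = d5*3 = 12
  d7 = d3/4 + d2 = 27/4
  d8 = d2 + d6/3 = 10
  d9 = d2 + d8 = 16
  d10 = d4/3 = 13/12
  d11 = d2*5 = 30
Walk from origin (0, 0):
  seg 1: up by d2 = 6 → (0, 6)
  seg 2: up by d3 = 3 → (0, 9)
  seg 3: right by d11 = 30 → (30, 9)
  seg 4: down by d11 = 30 → (30, -21)
  seg 5: left by d7 = 27/4 → (93/4, -21)
  seg 6: up by d4 = 13/4 → (93/4, -71/4)
  seg 7: right by d7 = 27/4 → (30, -71/4)
  seg 8: right by d6 = 12 → (42, -71/4)

d6 = 12
d7 = 27/4
d8 = 10
d9 = 16
d10 = 13/12
d11 = 30
endpoint = (42, -71/4)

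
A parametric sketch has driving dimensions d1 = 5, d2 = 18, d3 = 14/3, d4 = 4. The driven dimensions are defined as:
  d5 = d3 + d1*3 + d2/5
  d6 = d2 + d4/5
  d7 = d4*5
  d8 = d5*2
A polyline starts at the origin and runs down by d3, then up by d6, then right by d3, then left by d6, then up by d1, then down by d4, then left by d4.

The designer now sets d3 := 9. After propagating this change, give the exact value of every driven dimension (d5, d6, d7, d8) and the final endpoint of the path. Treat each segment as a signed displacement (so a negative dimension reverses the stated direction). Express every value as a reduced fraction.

Apply edit: d3 := 9
  d5 = d3 + d1*3 + d2/5 = 138/5
  d6 = d2 + d4/5 = 94/5
  d7 = d4*5 = 20
  d8 = d5*2 = 276/5
Walk from origin (0, 0):
  seg 1: down by d3 = 9 → (0, -9)
  seg 2: up by d6 = 94/5 → (0, 49/5)
  seg 3: right by d3 = 9 → (9, 49/5)
  seg 4: left by d6 = 94/5 → (-49/5, 49/5)
  seg 5: up by d1 = 5 → (-49/5, 74/5)
  seg 6: down by d4 = 4 → (-49/5, 54/5)
  seg 7: left by d4 = 4 → (-69/5, 54/5)

d5 = 138/5
d6 = 94/5
d7 = 20
d8 = 276/5
endpoint = (-69/5, 54/5)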